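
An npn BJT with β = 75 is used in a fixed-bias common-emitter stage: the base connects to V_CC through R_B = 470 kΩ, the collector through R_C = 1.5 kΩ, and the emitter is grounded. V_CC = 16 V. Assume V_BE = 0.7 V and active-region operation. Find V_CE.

Base loop: V_CC = I_B·R_B + V_BE, so I_B = (16 − 0.7)/470 kΩ = 0.0326 mA.
In the active region I_C = β·I_B = 75 × 0.0326 = 2.44 mA.
Collector loop: V_CE = V_CC − I_C·R_C = 16 − 2.44×1.5 = 12.3 V.
Since V_CE = 12.3 V > V_CE(sat) ≈ 0.2 V, the transistor is in the active region as assumed.

V_CE ≈ 12 V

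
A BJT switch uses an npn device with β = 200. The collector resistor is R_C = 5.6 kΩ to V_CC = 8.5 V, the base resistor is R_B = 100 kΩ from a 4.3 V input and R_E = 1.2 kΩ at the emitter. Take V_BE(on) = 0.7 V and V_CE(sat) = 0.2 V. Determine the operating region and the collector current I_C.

saturation; I_C ≈ 1.2 mA

Assume active: I_B = (4.3 − 0.7)/(100 + 201×1.2) = 0.0106 mA, I_C = β·I_B = 2.11 mA.
Then V_CE = 8.5 − 2.11×5.6 − 2.12×1.2 = -5.86 V < 0.2 V — the active assumption fails.
Re-solve with V_CE = 0.2 V. KCL at the emitter: V_E/R_E = (V_BB−0.7−V_E)/R_B + (V_CC−0.2−V_E)/R_C, giving V_E = 1.49 V.
I_C = (V_CC − 0.2 − V_E)/R_C = (8.3 − 1.49)/5.6 = 1.22 mA.
Check: I_B = (3.6 − 1.49)/100 = 0.0211 mA, and β·I_B = 4.23 mA > I_C, confirming saturation.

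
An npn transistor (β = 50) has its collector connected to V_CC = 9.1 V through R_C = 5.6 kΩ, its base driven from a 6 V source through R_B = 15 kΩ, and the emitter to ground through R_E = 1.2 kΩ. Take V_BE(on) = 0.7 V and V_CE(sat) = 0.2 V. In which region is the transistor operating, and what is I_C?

Assume active: I_B = (6 − 0.7)/(15 + 51×1.2) = 0.0696 mA, I_C = β·I_B = 3.48 mA.
Then V_CE = 9.1 − 3.48×5.6 − 3.55×1.2 = -14.6 V < 0.2 V — the active assumption fails.
Re-solve with V_CE = 0.2 V. KCL at the emitter: V_E/R_E = (V_BB−0.7−V_E)/R_B + (V_CC−0.2−V_E)/R_C, giving V_E = 1.8 V.
I_C = (V_CC − 0.2 − V_E)/R_C = (8.9 − 1.8)/5.6 = 1.27 mA.
Check: I_B = (5.3 − 1.8)/15 = 0.233 mA, and β·I_B = 11.7 mA > I_C, confirming saturation.

saturation; I_C ≈ 1.3 mA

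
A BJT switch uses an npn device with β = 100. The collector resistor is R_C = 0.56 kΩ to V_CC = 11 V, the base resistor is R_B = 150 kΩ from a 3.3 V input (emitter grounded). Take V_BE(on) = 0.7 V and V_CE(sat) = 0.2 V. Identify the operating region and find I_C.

Assume active. Base-emitter loop: I_B = (V_BB − V_BE)/R_B = (3.3 − 0.7)/150 = 0.0173 mA.
I_C = β·I_B = 100×0.0173 = 1.73 mA.
V_CE = V_CC − I_C·R_C = 11 − 1.73×0.56 = 10 V > V_CE(sat), so the active-region assumption holds.

active; I_C ≈ 1.7 mA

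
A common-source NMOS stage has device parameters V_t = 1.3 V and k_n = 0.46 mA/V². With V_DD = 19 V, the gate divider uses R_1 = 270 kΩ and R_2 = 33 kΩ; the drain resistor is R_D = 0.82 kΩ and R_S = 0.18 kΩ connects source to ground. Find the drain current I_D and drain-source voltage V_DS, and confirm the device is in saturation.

I_D ≈ 0.13 mA, V_DS ≈ 19 V

V_G = V_DD·R_2/(R_1+R_2) = 19×33/303 = 2.07 V.
Assume saturation: I_D = (k_n/2)(V_GS − V_t)² with V_GS = V_G − I_D·R_S = 2.07 − 0.18·I_D.
Substituting gives 0.00745·I_D² − 1.06·I_D + 0.136 = 0, with roots I_D = 0.128 or 143 mA.
The root I_D = 143 mA gives V_GS = -23.6 V ≤ V_t, so take I_D = 0.128 mA.
Then V_GS = 2.05 V and V_DS = V_DD − I_D(R_D+R_S) = 19 − 0.128×1 = 18.9 V.
Saturation requires V_DS ≥ V_GS − V_t = 0.746 V; 18.9 ≥ 0.746 ✓.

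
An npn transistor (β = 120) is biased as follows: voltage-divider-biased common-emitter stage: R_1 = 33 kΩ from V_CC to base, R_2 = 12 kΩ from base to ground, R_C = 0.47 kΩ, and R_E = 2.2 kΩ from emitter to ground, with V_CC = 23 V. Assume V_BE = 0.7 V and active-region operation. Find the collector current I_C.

I_C ≈ 2.4 mA

Thevenize the base divider: V_Th = V_CC·R_2/(R_1+R_2) = 23×12/45 = 6.13 V, R_Th = R_1‖R_2 = 8.8 kΩ.
Base-emitter loop: V_Th = I_B·R_Th + V_BE + (β+1)I_B·R_E, so I_B = (6.13 − 0.7) / (8.8 + 121×2.2) = 0.0198 mA.
I_C = β·I_B = 120×0.0198 = 2.37 mA, and I_E = (β+1)I_B = 2.39 mA.
V_CE = V_CC − I_C·R_C − I_E·R_E = 23 − 2.37×0.47 − 2.39×2.2 = 16.6 V.
V_CE = 16.6 V > 0.2 V confirms active-region operation.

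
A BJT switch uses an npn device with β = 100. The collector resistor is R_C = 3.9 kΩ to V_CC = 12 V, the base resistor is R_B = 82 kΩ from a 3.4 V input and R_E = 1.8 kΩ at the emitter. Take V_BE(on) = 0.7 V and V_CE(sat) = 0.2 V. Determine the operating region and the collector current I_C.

active; I_C ≈ 1 mA

Assume active. Base-emitter loop: I_B = (V_BB − V_BE)/(R_B + (β+1)R_E) = (3.4 − 0.7)/(82 + 101×1.8) = 0.0102 mA.
I_C = β·I_B = 100×0.0102 = 1.02 mA.
V_CE = V_CC − I_C·R_C − I_E·R_E = 12 − 1.02×3.9 − 1.03×1.8 = 6.15 V > V_CE(sat), so the active-region assumption holds.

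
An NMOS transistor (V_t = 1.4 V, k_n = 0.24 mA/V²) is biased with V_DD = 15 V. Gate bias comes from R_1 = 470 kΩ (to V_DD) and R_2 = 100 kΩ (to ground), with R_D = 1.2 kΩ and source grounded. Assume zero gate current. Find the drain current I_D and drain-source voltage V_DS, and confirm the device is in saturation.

V_G = V_DD·R_2/(R_1+R_2) = 15×100/570 = 2.63 V. With the source grounded, V_GS = V_G = 2.63 V.
Assume saturation: I_D = (k_n/2)(V_GS − V_t)² = (0.24/2)×(2.63 − 1.4)² = 0.12×1.23² = 0.182 mA.
V_DS = V_DD − I_D·R_D = 15 − 0.182×1.2 = 14.8 V.
Saturation requires V_DS ≥ V_GS − V_t = 1.23 V; 14.8 ≥ 1.23 ✓.

I_D ≈ 0.18 mA, V_DS ≈ 15 V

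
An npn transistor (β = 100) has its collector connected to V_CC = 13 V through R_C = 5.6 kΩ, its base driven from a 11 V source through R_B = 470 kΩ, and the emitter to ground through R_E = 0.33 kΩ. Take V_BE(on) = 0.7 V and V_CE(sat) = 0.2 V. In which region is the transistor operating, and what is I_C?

Assume active. Base-emitter loop: I_B = (V_BB − V_BE)/(R_B + (β+1)R_E) = (11 − 0.7)/(470 + 101×0.33) = 0.0205 mA.
I_C = β·I_B = 100×0.0205 = 2.05 mA.
V_CE = V_CC − I_C·R_C − I_E·R_E = 13 − 2.05×5.6 − 2.07×0.33 = 0.858 V > V_CE(sat), so the active-region assumption holds.

active; I_C ≈ 2 mA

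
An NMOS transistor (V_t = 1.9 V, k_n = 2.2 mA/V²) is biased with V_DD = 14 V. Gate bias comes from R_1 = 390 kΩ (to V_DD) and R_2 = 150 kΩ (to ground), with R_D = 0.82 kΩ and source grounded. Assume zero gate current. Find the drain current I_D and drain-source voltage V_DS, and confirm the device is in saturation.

I_D ≈ 4.4 mA, V_DS ≈ 10 V

V_G = V_DD·R_2/(R_1+R_2) = 14×150/540 = 3.89 V. With the source grounded, V_GS = V_G = 3.89 V.
Assume saturation: I_D = (k_n/2)(V_GS − V_t)² = (2.2/2)×(3.89 − 1.9)² = 1.1×1.99² = 4.35 mA.
V_DS = V_DD − I_D·R_D = 14 − 4.35×0.82 = 10.4 V.
Saturation requires V_DS ≥ V_GS − V_t = 1.99 V; 10.4 ≥ 1.99 ✓.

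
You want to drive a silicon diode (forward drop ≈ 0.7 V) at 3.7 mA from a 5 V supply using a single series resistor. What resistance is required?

The resistor drops V_S − V_D = 5 − 0.7 = 4.3 V at 3.7 mA.
R = 4.3 V / 3.7 mA = 1.16 kΩ.

R ≈ 1.2 kΩ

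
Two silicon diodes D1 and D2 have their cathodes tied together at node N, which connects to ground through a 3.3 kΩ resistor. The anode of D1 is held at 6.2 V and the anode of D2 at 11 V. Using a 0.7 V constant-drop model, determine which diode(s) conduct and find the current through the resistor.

Only D2 conducts; I_R ≈ 3.1 mA

Assume both conduct. Then node N would need to be at both 6.2−0.7 = 5.5 V and 11−0.7 = 10.3 V, which is impossible.
Assume only D2 conducts: V_N = 11 − 0.7 = 10.3 V, so I_R = 10.3/3.3 = 3.12 mA.
Check D1: its anode-to-cathode voltage is 6.2 − 10.3 = -4.1 V < 0.7 V, so it is off. The assumption is consistent.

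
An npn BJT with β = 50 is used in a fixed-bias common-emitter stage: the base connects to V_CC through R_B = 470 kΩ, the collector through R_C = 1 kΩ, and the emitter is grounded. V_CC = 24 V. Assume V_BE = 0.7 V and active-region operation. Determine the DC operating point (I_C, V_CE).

Base loop: V_CC = I_B·R_B + V_BE, so I_B = (24 − 0.7)/470 kΩ = 0.0496 mA.
In the active region I_C = β·I_B = 50 × 0.0496 = 2.48 mA.
Collector loop: V_CE = V_CC − I_C·R_C = 24 − 2.48×1 = 21.5 V.
Since V_CE = 21.5 V > V_CE(sat) ≈ 0.2 V, the transistor is in the active region as assumed.

I_C ≈ 2.5 mA, V_CE ≈ 22 V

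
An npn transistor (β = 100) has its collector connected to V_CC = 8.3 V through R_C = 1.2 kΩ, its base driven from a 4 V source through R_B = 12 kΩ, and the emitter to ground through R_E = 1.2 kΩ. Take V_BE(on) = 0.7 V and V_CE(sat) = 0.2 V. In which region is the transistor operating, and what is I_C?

active; I_C ≈ 2.5 mA

Assume active. Base-emitter loop: I_B = (V_BB − V_BE)/(R_B + (β+1)R_E) = (4 − 0.7)/(12 + 101×1.2) = 0.0248 mA.
I_C = β·I_B = 100×0.0248 = 2.48 mA.
V_CE = V_CC − I_C·R_C − I_E·R_E = 8.3 − 2.48×1.2 − 2.5×1.2 = 2.32 V > V_CE(sat), so the active-region assumption holds.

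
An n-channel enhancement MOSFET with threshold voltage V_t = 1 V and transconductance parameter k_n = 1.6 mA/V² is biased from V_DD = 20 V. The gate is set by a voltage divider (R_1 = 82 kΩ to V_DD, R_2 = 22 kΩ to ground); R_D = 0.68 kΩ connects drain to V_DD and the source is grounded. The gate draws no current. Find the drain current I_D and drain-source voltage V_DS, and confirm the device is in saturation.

I_D ≈ 8.4 mA, V_DS ≈ 14 V

V_G = V_DD·R_2/(R_1+R_2) = 20×22/104 = 4.23 V. With the source grounded, V_GS = V_G = 4.23 V.
Assume saturation: I_D = (k_n/2)(V_GS − V_t)² = (1.6/2)×(4.23 − 1)² = 0.8×3.23² = 8.35 mA.
V_DS = V_DD − I_D·R_D = 20 − 8.35×0.68 = 14.3 V.
Saturation requires V_DS ≥ V_GS − V_t = 3.23 V; 14.3 ≥ 3.23 ✓.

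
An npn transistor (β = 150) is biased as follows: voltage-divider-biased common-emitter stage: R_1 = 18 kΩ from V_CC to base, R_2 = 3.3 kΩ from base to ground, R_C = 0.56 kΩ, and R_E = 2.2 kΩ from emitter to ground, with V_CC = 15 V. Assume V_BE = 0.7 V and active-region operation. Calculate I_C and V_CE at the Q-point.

Thevenize the base divider: V_Th = V_CC·R_2/(R_1+R_2) = 15×3.3/21.3 = 2.32 V, R_Th = R_1‖R_2 = 2.79 kΩ.
Base-emitter loop: V_Th = I_B·R_Th + V_BE + (β+1)I_B·R_E, so I_B = (2.32 − 0.7) / (2.79 + 151×2.2) = 0.00485 mA.
I_C = β·I_B = 150×0.00485 = 0.727 mA, and I_E = (β+1)I_B = 0.732 mA.
V_CE = V_CC − I_C·R_C − I_E·R_E = 15 − 0.727×0.56 − 0.732×2.2 = 13 V.
V_CE = 13 V > 0.2 V confirms active-region operation.

I_C ≈ 0.73 mA, V_CE ≈ 13 V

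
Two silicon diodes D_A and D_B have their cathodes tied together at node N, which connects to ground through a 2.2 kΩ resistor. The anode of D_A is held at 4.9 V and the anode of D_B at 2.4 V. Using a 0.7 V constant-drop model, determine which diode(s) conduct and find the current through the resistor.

Only D_A conducts; I_R ≈ 1.9 mA

Assume both conduct. Then node N would need to be at both 4.9−0.7 = 4.2 V and 2.4−0.7 = 1.7 V, which is impossible.
Assume only D_A conducts: V_N = 4.9 − 0.7 = 4.2 V, so I_R = 4.2/2.2 = 1.91 mA.
Check D_B: its anode-to-cathode voltage is 2.4 − 4.2 = -1.8 V < 0.7 V, so it is off. The assumption is consistent.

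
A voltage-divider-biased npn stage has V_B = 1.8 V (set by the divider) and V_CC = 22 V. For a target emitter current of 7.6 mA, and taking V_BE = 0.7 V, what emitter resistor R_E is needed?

V_E = V_B − V_BE = 1.8 − 0.7 = 1.1 V.
R_E = V_E / I_E = 1.1 / 7.6 = 0.145 kΩ.

R_E ≈ 0.14 kΩ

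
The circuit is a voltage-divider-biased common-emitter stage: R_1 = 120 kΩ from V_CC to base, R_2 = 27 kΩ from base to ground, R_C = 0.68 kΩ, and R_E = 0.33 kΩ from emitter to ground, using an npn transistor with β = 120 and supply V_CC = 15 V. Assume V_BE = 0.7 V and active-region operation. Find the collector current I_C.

Thevenize the base divider: V_Th = V_CC·R_2/(R_1+R_2) = 15×27/147 = 2.76 V, R_Th = R_1‖R_2 = 22 kΩ.
Base-emitter loop: V_Th = I_B·R_Th + V_BE + (β+1)I_B·R_E, so I_B = (2.76 − 0.7) / (22 + 121×0.33) = 0.0332 mA.
I_C = β·I_B = 120×0.0332 = 3.98 mA, and I_E = (β+1)I_B = 4.01 mA.
V_CE = V_CC − I_C·R_C − I_E·R_E = 15 − 3.98×0.68 − 4.01×0.33 = 11 V.
V_CE = 11 V > 0.2 V confirms active-region operation.

I_C ≈ 4 mA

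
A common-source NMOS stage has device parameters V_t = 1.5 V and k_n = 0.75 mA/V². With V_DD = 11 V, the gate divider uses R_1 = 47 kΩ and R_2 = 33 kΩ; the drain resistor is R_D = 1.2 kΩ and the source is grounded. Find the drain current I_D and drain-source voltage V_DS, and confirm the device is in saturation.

I_D ≈ 3.5 mA, V_DS ≈ 6.8 V

V_G = V_DD·R_2/(R_1+R_2) = 11×33/80 = 4.54 V. With the source grounded, V_GS = V_G = 4.54 V.
Assume saturation: I_D = (k_n/2)(V_GS − V_t)² = (0.75/2)×(4.54 − 1.5)² = 0.375×3.04² = 3.46 mA.
V_DS = V_DD − I_D·R_D = 11 − 3.46×1.2 = 6.85 V.
Saturation requires V_DS ≥ V_GS − V_t = 3.04 V; 6.85 ≥ 3.04 ✓.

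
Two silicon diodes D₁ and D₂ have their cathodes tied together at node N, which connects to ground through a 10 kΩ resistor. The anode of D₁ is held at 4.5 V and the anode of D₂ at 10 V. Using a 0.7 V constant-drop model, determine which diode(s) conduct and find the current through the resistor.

Only D₂ conducts; I_R ≈ 0.93 mA

Assume both conduct. Then node N would need to be at both 4.5−0.7 = 3.8 V and 10−0.7 = 9.3 V, which is impossible.
Assume only D₂ conducts: V_N = 10 − 0.7 = 9.3 V, so I_R = 9.3/10 = 0.93 mA.
Check D₁: its anode-to-cathode voltage is 4.5 − 9.3 = -4.8 V < 0.7 V, so it is off. The assumption is consistent.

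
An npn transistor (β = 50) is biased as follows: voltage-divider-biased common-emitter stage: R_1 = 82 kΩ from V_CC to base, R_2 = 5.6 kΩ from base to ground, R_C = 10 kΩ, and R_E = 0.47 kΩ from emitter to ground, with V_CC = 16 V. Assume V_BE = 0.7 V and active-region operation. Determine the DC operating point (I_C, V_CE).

I_C ≈ 0.55 mA, V_CE ≈ 10 V

Thevenize the base divider: V_Th = V_CC·R_2/(R_1+R_2) = 16×5.6/87.6 = 1.02 V, R_Th = R_1‖R_2 = 5.24 kΩ.
Base-emitter loop: V_Th = I_B·R_Th + V_BE + (β+1)I_B·R_E, so I_B = (1.02 − 0.7) / (5.24 + 51×0.47) = 0.0111 mA.
I_C = β·I_B = 50×0.0111 = 0.553 mA, and I_E = (β+1)I_B = 0.564 mA.
V_CE = V_CC − I_C·R_C − I_E·R_E = 16 − 0.553×10 − 0.564×0.47 = 10.2 V.
V_CE = 10.2 V > 0.2 V confirms active-region operation.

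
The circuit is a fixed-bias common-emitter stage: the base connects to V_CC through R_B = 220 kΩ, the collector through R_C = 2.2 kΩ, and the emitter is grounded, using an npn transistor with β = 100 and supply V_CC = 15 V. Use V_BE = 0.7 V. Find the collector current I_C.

I_C ≈ 6.5 mA

Base loop: V_CC = I_B·R_B + V_BE, so I_B = (15 − 0.7)/220 kΩ = 0.065 mA.
In the active region I_C = β·I_B = 100 × 0.065 = 6.5 mA.
Collector loop: V_CE = V_CC − I_C·R_C = 15 − 6.5×2.2 = 0.7 V.
Since V_CE = 0.7 V > V_CE(sat) ≈ 0.2 V, the transistor is in the active region as assumed.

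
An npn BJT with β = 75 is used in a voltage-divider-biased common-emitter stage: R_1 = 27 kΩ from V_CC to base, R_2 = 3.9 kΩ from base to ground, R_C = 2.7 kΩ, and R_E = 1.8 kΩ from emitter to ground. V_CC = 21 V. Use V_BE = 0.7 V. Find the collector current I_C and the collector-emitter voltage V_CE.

Thevenize the base divider: V_Th = V_CC·R_2/(R_1+R_2) = 21×3.9/30.9 = 2.65 V, R_Th = R_1‖R_2 = 3.41 kΩ.
Base-emitter loop: V_Th = I_B·R_Th + V_BE + (β+1)I_B·R_E, so I_B = (2.65 − 0.7) / (3.41 + 76×1.8) = 0.0139 mA.
I_C = β·I_B = 75×0.0139 = 1.04 mA, and I_E = (β+1)I_B = 1.06 mA.
V_CE = V_CC − I_C·R_C − I_E·R_E = 21 − 1.04×2.7 − 1.06×1.8 = 16.3 V.
V_CE = 16.3 V > 0.2 V confirms active-region operation.

I_C ≈ 1 mA, V_CE ≈ 16 V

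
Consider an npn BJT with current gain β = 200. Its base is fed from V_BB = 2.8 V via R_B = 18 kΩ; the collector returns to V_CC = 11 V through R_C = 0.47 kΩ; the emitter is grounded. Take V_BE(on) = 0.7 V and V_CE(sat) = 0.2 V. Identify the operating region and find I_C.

saturation; I_C ≈ 23 mA

Assume active: I_B = (2.8 − 0.7)/18 = 0.117 mA, giving I_C = β·I_B = 23.3 mA.
But then V_CE = 11 − 23.3×0.47 = 0.0333 V < V_CE(sat) = 0.2 V — impossible in the active region.
So the transistor is saturated. With V_CE = 0.2 V, I_C = (V_CC − 0.2)/R_C = 10.8/0.47 = 23 mA.
Check: β·I_B = 23.3 mA > I_C = 23 mA, confirming saturation.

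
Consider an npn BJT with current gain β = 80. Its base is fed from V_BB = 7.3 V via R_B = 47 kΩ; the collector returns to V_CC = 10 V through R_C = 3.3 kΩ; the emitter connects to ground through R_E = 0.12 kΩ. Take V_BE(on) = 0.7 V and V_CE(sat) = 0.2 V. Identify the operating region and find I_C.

Assume active: I_B = (7.3 − 0.7)/(47 + 81×0.12) = 0.116 mA, I_C = β·I_B = 9.31 mA.
Then V_CE = 10 − 9.31×3.3 − 9.43×0.12 = -21.9 V < 0.2 V — the active assumption fails.
Re-solve with V_CE = 0.2 V. KCL at the emitter: V_E/R_E = (V_BB−0.7−V_E)/R_B + (V_CC−0.2−V_E)/R_C, giving V_E = 0.359 V.
I_C = (V_CC − 0.2 − V_E)/R_C = (9.8 − 0.359)/3.3 = 2.86 mA.
Check: I_B = (6.6 − 0.359)/47 = 0.133 mA, and β·I_B = 10.6 mA > I_C, confirming saturation.

saturation; I_C ≈ 2.9 mA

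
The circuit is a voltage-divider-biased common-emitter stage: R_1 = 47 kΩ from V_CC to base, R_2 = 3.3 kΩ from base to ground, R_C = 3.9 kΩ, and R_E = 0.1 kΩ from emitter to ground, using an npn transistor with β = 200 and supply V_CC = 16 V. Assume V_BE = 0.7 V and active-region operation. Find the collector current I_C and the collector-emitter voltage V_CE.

I_C ≈ 3 mA, V_CE ≈ 3.9 V

Thevenize the base divider: V_Th = V_CC·R_2/(R_1+R_2) = 16×3.3/50.3 = 1.05 V, R_Th = R_1‖R_2 = 3.08 kΩ.
Base-emitter loop: V_Th = I_B·R_Th + V_BE + (β+1)I_B·R_E, so I_B = (1.05 − 0.7) / (3.08 + 201×0.1) = 0.0151 mA.
I_C = β·I_B = 200×0.0151 = 3.02 mA, and I_E = (β+1)I_B = 3.03 mA.
V_CE = V_CC − I_C·R_C − I_E·R_E = 16 − 3.02×3.9 − 3.03×0.1 = 3.93 V.
V_CE = 3.93 V > 0.2 V confirms active-region operation.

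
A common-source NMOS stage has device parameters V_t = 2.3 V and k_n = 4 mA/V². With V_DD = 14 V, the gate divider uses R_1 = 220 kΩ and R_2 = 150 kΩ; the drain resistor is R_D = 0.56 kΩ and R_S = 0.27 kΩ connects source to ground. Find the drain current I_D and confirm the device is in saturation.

V_G = V_DD·R_2/(R_1+R_2) = 14×150/370 = 5.68 V.
Assume saturation: I_D = (k_n/2)(V_GS − V_t)² with V_GS = V_G − I_D·R_S = 5.68 − 0.27·I_D.
Substituting gives 0.146·I_D² − 4.65·I_D + 22.8 = 0, with roots I_D = 6.06 or 25.8 mA.
The root I_D = 25.8 mA gives V_GS = -1.29 V ≤ V_t, so take I_D = 6.06 mA.
Then V_GS = 4.04 V and V_DS = V_DD − I_D(R_D+R_S) = 14 − 6.06×0.83 = 8.97 V.
Saturation requires V_DS ≥ V_GS − V_t = 1.74 V; 8.97 ≥ 1.74 ✓.

I_D ≈ 6.1 mA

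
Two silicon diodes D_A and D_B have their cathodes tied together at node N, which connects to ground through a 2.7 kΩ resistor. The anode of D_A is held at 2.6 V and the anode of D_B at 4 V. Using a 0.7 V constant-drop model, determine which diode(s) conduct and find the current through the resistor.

Assume both conduct. Then node N would need to be at both 2.6−0.7 = 1.9 V and 4−0.7 = 3.3 V, which is impossible.
Assume only D_B conducts: V_N = 4 − 0.7 = 3.3 V, so I_R = 3.3/2.7 = 1.22 mA.
Check D_A: its anode-to-cathode voltage is 2.6 − 3.3 = -0.7 V < 0.7 V, so it is off. The assumption is consistent.

Only D_B conducts; I_R ≈ 1.2 mA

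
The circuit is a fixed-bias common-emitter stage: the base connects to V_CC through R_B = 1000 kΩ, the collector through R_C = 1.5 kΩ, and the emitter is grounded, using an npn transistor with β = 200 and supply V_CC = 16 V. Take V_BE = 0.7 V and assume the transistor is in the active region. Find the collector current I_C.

I_C ≈ 3.1 mA

Base loop: V_CC = I_B·R_B + V_BE, so I_B = (16 − 0.7)/1000 kΩ = 0.0153 mA.
In the active region I_C = β·I_B = 200 × 0.0153 = 3.06 mA.
Collector loop: V_CE = V_CC − I_C·R_C = 16 − 3.06×1.5 = 11.4 V.
Since V_CE = 11.4 V > V_CE(sat) ≈ 0.2 V, the transistor is in the active region as assumed.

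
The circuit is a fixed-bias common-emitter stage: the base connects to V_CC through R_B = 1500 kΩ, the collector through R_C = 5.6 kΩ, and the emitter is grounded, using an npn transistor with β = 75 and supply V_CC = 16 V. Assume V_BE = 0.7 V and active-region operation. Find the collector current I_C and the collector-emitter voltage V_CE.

Base loop: V_CC = I_B·R_B + V_BE, so I_B = (16 − 0.7)/1500 kΩ = 0.0102 mA.
In the active region I_C = β·I_B = 75 × 0.0102 = 0.765 mA.
Collector loop: V_CE = V_CC − I_C·R_C = 16 − 0.765×5.6 = 11.7 V.
Since V_CE = 11.7 V > V_CE(sat) ≈ 0.2 V, the transistor is in the active region as assumed.

I_C ≈ 0.77 mA, V_CE ≈ 12 V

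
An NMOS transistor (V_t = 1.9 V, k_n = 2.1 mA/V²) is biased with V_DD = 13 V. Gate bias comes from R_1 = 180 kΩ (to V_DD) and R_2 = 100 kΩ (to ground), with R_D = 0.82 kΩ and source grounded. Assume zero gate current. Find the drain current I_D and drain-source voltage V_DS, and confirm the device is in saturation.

I_D ≈ 7.9 mA, V_DS ≈ 6.5 V

V_G = V_DD·R_2/(R_1+R_2) = 13×100/280 = 4.64 V. With the source grounded, V_GS = V_G = 4.64 V.
Assume saturation: I_D = (k_n/2)(V_GS − V_t)² = (2.1/2)×(4.64 − 1.9)² = 1.05×2.74² = 7.9 mA.
V_DS = V_DD − I_D·R_D = 13 − 7.9×0.82 = 6.52 V.
Saturation requires V_DS ≥ V_GS − V_t = 2.74 V; 6.52 ≥ 2.74 ✓.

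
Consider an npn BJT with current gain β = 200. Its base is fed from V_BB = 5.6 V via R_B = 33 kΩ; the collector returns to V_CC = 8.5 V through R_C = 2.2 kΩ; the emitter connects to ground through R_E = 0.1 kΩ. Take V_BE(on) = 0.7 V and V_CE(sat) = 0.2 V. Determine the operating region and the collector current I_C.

Assume active: I_B = (5.6 − 0.7)/(33 + 201×0.1) = 0.0923 mA, I_C = β·I_B = 18.5 mA.
Then V_CE = 8.5 − 18.5×2.2 − 18.5×0.1 = -34 V < 0.2 V — the active assumption fails.
Re-solve with V_CE = 0.2 V. KCL at the emitter: V_E/R_E = (V_BB−0.7−V_E)/R_B + (V_CC−0.2−V_E)/R_C, giving V_E = 0.374 V.
I_C = (V_CC − 0.2 − V_E)/R_C = (8.3 − 0.374)/2.2 = 3.6 mA.
Check: I_B = (4.9 − 0.374)/33 = 0.137 mA, and β·I_B = 27.4 mA > I_C, confirming saturation.

saturation; I_C ≈ 3.6 mA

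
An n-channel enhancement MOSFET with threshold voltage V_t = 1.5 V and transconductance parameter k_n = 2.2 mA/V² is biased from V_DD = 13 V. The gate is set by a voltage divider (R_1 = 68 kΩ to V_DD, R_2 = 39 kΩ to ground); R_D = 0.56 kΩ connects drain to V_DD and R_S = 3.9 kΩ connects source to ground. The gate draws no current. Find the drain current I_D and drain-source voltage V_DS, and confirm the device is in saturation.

V_G = V_DD·R_2/(R_1+R_2) = 13×39/107 = 4.74 V.
Assume saturation: I_D = (k_n/2)(V_GS − V_t)² with V_GS = V_G − I_D·R_S = 4.74 − 3.9·I_D.
Substituting gives 16.7·I_D² − 28.8·I_D + 11.5 = 0, with roots I_D = 0.635 or 1.08 mA.
The root I_D = 1.08 mA gives V_GS = 0.507 V ≤ V_t, so take I_D = 0.635 mA.
Then V_GS = 2.26 V and V_DS = V_DD − I_D(R_D+R_S) = 13 − 0.635×4.46 = 10.2 V.
Saturation requires V_DS ≥ V_GS − V_t = 0.76 V; 10.2 ≥ 0.76 ✓.

I_D ≈ 0.64 mA, V_DS ≈ 10 V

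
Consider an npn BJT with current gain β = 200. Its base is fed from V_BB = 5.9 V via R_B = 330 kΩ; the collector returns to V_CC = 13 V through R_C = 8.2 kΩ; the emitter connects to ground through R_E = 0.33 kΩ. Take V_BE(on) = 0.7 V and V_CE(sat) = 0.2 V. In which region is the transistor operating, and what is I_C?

Assume active: I_B = (5.9 − 0.7)/(330 + 201×0.33) = 0.0131 mA, I_C = β·I_B = 2.62 mA.
Then V_CE = 13 − 2.62×8.2 − 2.64×0.33 = -9.39 V < 0.2 V — the active assumption fails.
Re-solve with V_CE = 0.2 V. KCL at the emitter: V_E/R_E = (V_BB−0.7−V_E)/R_B + (V_CC−0.2−V_E)/R_C, giving V_E = 0.5 V.
I_C = (V_CC − 0.2 − V_E)/R_C = (12.8 − 0.5)/8.2 = 1.5 mA.
Check: I_B = (5.2 − 0.5)/330 = 0.0142 mA, and β·I_B = 2.85 mA > I_C, confirming saturation.

saturation; I_C ≈ 1.5 mA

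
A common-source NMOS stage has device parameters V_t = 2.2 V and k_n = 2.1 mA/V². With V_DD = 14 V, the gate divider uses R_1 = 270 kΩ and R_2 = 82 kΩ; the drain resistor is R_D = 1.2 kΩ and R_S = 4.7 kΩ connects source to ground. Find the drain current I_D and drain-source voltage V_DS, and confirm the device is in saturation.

I_D ≈ 0.15 mA, V_DS ≈ 13 V

V_G = V_DD·R_2/(R_1+R_2) = 14×82/352 = 3.26 V.
Assume saturation: I_D = (k_n/2)(V_GS − V_t)² with V_GS = V_G − I_D·R_S = 3.26 − 4.7·I_D.
Substituting gives 23.2·I_D² − 11.5·I_D + 1.18 = 0, with roots I_D = 0.146 or 0.348 mA.
The root I_D = 0.348 mA gives V_GS = 1.62 V ≤ V_t, so take I_D = 0.146 mA.
Then V_GS = 2.57 V and V_DS = V_DD − I_D(R_D+R_S) = 14 − 0.146×5.9 = 13.1 V.
Saturation requires V_DS ≥ V_GS − V_t = 0.373 V; 13.1 ≥ 0.373 ✓.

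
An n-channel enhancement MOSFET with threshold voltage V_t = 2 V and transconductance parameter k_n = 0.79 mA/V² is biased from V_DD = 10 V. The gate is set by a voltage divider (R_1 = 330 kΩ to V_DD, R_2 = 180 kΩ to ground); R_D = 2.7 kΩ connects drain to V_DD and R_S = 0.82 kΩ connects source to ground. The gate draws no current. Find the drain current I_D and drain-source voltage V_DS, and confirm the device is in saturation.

I_D ≈ 0.5 mA, V_DS ≈ 8.3 V

V_G = V_DD·R_2/(R_1+R_2) = 10×180/510 = 3.53 V.
Assume saturation: I_D = (k_n/2)(V_GS − V_t)² with V_GS = V_G − I_D·R_S = 3.53 − 0.82·I_D.
Substituting gives 0.266·I_D² − 1.99·I_D + 0.924 = 0, with roots I_D = 0.497 or 7 mA.
The root I_D = 7 mA gives V_GS = -2.21 V ≤ V_t, so take I_D = 0.497 mA.
Then V_GS = 3.12 V and V_DS = V_DD − I_D(R_D+R_S) = 10 − 0.497×3.52 = 8.25 V.
Saturation requires V_DS ≥ V_GS − V_t = 1.12 V; 8.25 ≥ 1.12 ✓.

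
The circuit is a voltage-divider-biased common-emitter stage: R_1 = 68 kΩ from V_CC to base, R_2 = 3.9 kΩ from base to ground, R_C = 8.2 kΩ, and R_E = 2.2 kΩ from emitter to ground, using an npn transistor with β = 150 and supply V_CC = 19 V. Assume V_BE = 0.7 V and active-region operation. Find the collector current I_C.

Thevenize the base divider: V_Th = V_CC·R_2/(R_1+R_2) = 19×3.9/71.9 = 1.03 V, R_Th = R_1‖R_2 = 3.69 kΩ.
Base-emitter loop: V_Th = I_B·R_Th + V_BE + (β+1)I_B·R_E, so I_B = (1.03 − 0.7) / (3.69 + 151×2.2) = 0.000984 mA.
I_C = β·I_B = 150×0.000984 = 0.148 mA, and I_E = (β+1)I_B = 0.149 mA.
V_CE = V_CC − I_C·R_C − I_E·R_E = 19 − 0.148×8.2 − 0.149×2.2 = 17.5 V.
V_CE = 17.5 V > 0.2 V confirms active-region operation.

I_C ≈ 0.15 mA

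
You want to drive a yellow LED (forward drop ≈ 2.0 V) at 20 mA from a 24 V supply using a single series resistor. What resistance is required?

The resistor drops V_S − V_D = 24 − 2.0 = 22 V at 20 mA.
R = 22 V / 20 mA = 1.1 kΩ.

R ≈ 1.1 kΩ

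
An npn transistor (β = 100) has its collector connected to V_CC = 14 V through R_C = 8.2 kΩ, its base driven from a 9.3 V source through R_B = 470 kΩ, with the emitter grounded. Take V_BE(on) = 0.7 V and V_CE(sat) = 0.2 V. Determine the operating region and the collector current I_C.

saturation; I_C ≈ 1.7 mA

Assume active: I_B = (9.3 − 0.7)/470 = 0.0183 mA, giving I_C = β·I_B = 1.83 mA.
But then V_CE = 14 − 1.83×8.2 = -1 V < V_CE(sat) = 0.2 V — impossible in the active region.
So the transistor is saturated. With V_CE = 0.2 V, I_C = (V_CC − 0.2)/R_C = 13.8/8.2 = 1.68 mA.
Check: β·I_B = 1.83 mA > I_C = 1.68 mA, confirming saturation.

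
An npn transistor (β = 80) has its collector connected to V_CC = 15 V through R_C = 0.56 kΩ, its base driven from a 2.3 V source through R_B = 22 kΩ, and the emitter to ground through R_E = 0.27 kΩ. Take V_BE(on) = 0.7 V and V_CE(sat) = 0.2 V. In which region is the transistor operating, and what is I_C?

active; I_C ≈ 2.9 mA

Assume active. Base-emitter loop: I_B = (V_BB − V_BE)/(R_B + (β+1)R_E) = (2.3 − 0.7)/(22 + 81×0.27) = 0.0365 mA.
I_C = β·I_B = 80×0.0365 = 2.92 mA.
V_CE = V_CC − I_C·R_C − I_E·R_E = 15 − 2.92×0.56 − 2.95×0.27 = 12.6 V > V_CE(sat), so the active-region assumption holds.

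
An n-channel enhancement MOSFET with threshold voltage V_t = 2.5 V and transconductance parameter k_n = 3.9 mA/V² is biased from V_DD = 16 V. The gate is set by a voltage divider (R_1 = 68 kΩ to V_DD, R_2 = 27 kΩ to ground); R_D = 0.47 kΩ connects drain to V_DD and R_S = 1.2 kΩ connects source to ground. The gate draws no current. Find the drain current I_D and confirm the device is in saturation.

V_G = V_DD·R_2/(R_1+R_2) = 16×27/95 = 4.55 V.
Assume saturation: I_D = (k_n/2)(V_GS − V_t)² with V_GS = V_G − I_D·R_S = 4.55 − 1.2·I_D.
Substituting gives 2.81·I_D² − 10.6·I_D + 8.17 = 0, with roots I_D = 1.08 or 2.68 mA.
The root I_D = 2.68 mA gives V_GS = 1.33 V ≤ V_t, so take I_D = 1.08 mA.
Then V_GS = 3.25 V and V_DS = V_DD − I_D(R_D+R_S) = 16 − 1.08×1.67 = 14.2 V.
Saturation requires V_DS ≥ V_GS − V_t = 0.746 V; 14.2 ≥ 0.746 ✓.

I_D ≈ 1.1 mA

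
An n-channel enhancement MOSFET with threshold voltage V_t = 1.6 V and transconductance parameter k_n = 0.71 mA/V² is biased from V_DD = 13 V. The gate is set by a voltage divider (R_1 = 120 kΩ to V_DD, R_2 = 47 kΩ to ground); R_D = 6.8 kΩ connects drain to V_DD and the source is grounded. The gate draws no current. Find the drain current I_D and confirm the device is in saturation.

I_D ≈ 1.5 mA

V_G = V_DD·R_2/(R_1+R_2) = 13×47/167 = 3.66 V. With the source grounded, V_GS = V_G = 3.66 V.
Assume saturation: I_D = (k_n/2)(V_GS − V_t)² = (0.71/2)×(3.66 − 1.6)² = 0.355×2.06² = 1.5 mA.
V_DS = V_DD − I_D·R_D = 13 − 1.5×6.8 = 2.77 V.
Saturation requires V_DS ≥ V_GS − V_t = 2.06 V; 2.77 ≥ 2.06 ✓.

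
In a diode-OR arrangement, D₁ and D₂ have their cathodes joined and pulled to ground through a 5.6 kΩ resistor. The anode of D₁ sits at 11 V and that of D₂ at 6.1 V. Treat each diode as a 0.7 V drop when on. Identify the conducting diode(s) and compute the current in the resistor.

Assume both conduct. Then node N would need to be at both 11−0.7 = 10.3 V and 6.1−0.7 = 5.4 V, which is impossible.
Assume only D₁ conducts: V_N = 11 − 0.7 = 10.3 V, so I_R = 10.3/5.6 = 1.84 mA.
Check D₂: its anode-to-cathode voltage is 6.1 − 10.3 = -4.2 V < 0.7 V, so it is off. The assumption is consistent.

Only D₁ conducts; I_R ≈ 1.8 mA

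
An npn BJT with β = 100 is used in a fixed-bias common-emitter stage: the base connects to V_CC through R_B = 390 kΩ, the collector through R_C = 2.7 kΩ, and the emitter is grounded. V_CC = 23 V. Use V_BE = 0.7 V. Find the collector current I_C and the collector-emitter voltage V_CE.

Base loop: V_CC = I_B·R_B + V_BE, so I_B = (23 − 0.7)/390 kΩ = 0.0572 mA.
In the active region I_C = β·I_B = 100 × 0.0572 = 5.72 mA.
Collector loop: V_CE = V_CC − I_C·R_C = 23 − 5.72×2.7 = 7.56 V.
Since V_CE = 7.56 V > V_CE(sat) ≈ 0.2 V, the transistor is in the active region as assumed.

I_C ≈ 5.7 mA, V_CE ≈ 7.6 V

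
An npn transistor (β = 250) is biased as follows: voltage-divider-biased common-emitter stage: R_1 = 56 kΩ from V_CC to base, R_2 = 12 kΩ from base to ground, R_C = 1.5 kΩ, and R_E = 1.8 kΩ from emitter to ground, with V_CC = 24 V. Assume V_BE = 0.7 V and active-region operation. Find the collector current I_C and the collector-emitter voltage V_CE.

Thevenize the base divider: V_Th = V_CC·R_2/(R_1+R_2) = 24×12/68 = 4.24 V, R_Th = R_1‖R_2 = 9.88 kΩ.
Base-emitter loop: V_Th = I_B·R_Th + V_BE + (β+1)I_B·R_E, so I_B = (4.24 − 0.7) / (9.88 + 251×1.8) = 0.00766 mA.
I_C = β·I_B = 250×0.00766 = 1.91 mA, and I_E = (β+1)I_B = 1.92 mA.
V_CE = V_CC − I_C·R_C − I_E·R_E = 24 − 1.91×1.5 − 1.92×1.8 = 17.7 V.
V_CE = 17.7 V > 0.2 V confirms active-region operation.

I_C ≈ 1.9 mA, V_CE ≈ 18 V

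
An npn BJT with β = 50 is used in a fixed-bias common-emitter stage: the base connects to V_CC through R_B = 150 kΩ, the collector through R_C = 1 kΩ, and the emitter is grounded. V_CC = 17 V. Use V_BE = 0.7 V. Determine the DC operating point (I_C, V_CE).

I_C ≈ 5.4 mA, V_CE ≈ 12 V

Base loop: V_CC = I_B·R_B + V_BE, so I_B = (17 − 0.7)/150 kΩ = 0.109 mA.
In the active region I_C = β·I_B = 50 × 0.109 = 5.43 mA.
Collector loop: V_CE = V_CC − I_C·R_C = 17 − 5.43×1 = 11.6 V.
Since V_CE = 11.6 V > V_CE(sat) ≈ 0.2 V, the transistor is in the active region as assumed.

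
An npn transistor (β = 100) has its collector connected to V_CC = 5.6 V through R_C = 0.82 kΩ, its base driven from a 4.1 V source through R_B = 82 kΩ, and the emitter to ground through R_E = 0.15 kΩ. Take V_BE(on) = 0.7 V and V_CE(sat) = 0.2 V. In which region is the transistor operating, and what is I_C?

active; I_C ≈ 3.5 mA

Assume active. Base-emitter loop: I_B = (V_BB − V_BE)/(R_B + (β+1)R_E) = (4.1 − 0.7)/(82 + 101×0.15) = 0.035 mA.
I_C = β·I_B = 100×0.035 = 3.5 mA.
V_CE = V_CC − I_C·R_C − I_E·R_E = 5.6 − 3.5×0.82 − 3.53×0.15 = 2.2 V > V_CE(sat), so the active-region assumption holds.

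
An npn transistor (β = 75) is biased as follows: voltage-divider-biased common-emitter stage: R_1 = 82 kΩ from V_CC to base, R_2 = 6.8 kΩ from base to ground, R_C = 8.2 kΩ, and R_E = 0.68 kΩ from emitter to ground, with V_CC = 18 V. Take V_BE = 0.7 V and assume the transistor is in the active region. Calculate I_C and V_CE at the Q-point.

Thevenize the base divider: V_Th = V_CC·R_2/(R_1+R_2) = 18×6.8/88.8 = 1.38 V, R_Th = R_1‖R_2 = 6.28 kΩ.
Base-emitter loop: V_Th = I_B·R_Th + V_BE + (β+1)I_B·R_E, so I_B = (1.38 − 0.7) / (6.28 + 76×0.68) = 0.0117 mA.
I_C = β·I_B = 75×0.0117 = 0.878 mA, and I_E = (β+1)I_B = 0.89 mA.
V_CE = V_CC − I_C·R_C − I_E·R_E = 18 − 0.878×8.2 − 0.89×0.68 = 10.2 V.
V_CE = 10.2 V > 0.2 V confirms active-region operation.

I_C ≈ 0.88 mA, V_CE ≈ 10 V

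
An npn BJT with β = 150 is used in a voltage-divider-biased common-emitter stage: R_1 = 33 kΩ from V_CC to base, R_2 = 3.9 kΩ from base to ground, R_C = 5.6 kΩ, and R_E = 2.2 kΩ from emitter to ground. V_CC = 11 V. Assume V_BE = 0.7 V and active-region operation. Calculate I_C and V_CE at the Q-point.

I_C ≈ 0.21 mA, V_CE ≈ 9.4 V

Thevenize the base divider: V_Th = V_CC·R_2/(R_1+R_2) = 11×3.9/36.9 = 1.16 V, R_Th = R_1‖R_2 = 3.49 kΩ.
Base-emitter loop: V_Th = I_B·R_Th + V_BE + (β+1)I_B·R_E, so I_B = (1.16 − 0.7) / (3.49 + 151×2.2) = 0.00138 mA.
I_C = β·I_B = 150×0.00138 = 0.207 mA, and I_E = (β+1)I_B = 0.208 mA.
V_CE = V_CC − I_C·R_C − I_E·R_E = 11 − 0.207×5.6 − 0.208×2.2 = 9.38 V.
V_CE = 9.38 V > 0.2 V confirms active-region operation.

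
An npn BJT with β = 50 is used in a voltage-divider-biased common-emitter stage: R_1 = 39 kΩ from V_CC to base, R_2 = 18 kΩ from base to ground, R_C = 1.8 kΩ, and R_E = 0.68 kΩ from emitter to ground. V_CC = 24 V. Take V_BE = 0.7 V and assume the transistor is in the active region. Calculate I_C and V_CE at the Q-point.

Thevenize the base divider: V_Th = V_CC·R_2/(R_1+R_2) = 24×18/57 = 7.58 V, R_Th = R_1‖R_2 = 12.3 kΩ.
Base-emitter loop: V_Th = I_B·R_Th + V_BE + (β+1)I_B·R_E, so I_B = (7.58 − 0.7) / (12.3 + 51×0.68) = 0.146 mA.
I_C = β·I_B = 50×0.146 = 7.32 mA, and I_E = (β+1)I_B = 7.47 mA.
V_CE = V_CC − I_C·R_C − I_E·R_E = 24 − 7.32×1.8 − 7.47×0.68 = 5.75 V.
V_CE = 5.75 V > 0.2 V confirms active-region operation.

I_C ≈ 7.3 mA, V_CE ≈ 5.8 V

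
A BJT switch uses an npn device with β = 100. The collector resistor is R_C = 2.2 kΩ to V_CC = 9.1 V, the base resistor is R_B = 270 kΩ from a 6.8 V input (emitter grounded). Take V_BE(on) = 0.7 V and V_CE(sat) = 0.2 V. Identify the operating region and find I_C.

active; I_C ≈ 2.3 mA

Assume active. Base-emitter loop: I_B = (V_BB − V_BE)/R_B = (6.8 − 0.7)/270 = 0.0226 mA.
I_C = β·I_B = 100×0.0226 = 2.26 mA.
V_CE = V_CC − I_C·R_C = 9.1 − 2.26×2.2 = 4.13 V > V_CE(sat), so the active-region assumption holds.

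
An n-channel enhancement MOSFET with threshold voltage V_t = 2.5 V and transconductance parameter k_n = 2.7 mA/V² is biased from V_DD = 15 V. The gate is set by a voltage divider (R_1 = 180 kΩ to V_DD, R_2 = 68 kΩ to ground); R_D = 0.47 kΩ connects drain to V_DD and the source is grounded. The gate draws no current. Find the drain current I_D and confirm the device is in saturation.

I_D ≈ 3.5 mA

V_G = V_DD·R_2/(R_1+R_2) = 15×68/248 = 4.11 V. With the source grounded, V_GS = V_G = 4.11 V.
Assume saturation: I_D = (k_n/2)(V_GS − V_t)² = (2.7/2)×(4.11 − 2.5)² = 1.35×1.61² = 3.51 mA.
V_DS = V_DD − I_D·R_D = 15 − 3.51×0.47 = 13.3 V.
Saturation requires V_DS ≥ V_GS − V_t = 1.61 V; 13.3 ≥ 1.61 ✓.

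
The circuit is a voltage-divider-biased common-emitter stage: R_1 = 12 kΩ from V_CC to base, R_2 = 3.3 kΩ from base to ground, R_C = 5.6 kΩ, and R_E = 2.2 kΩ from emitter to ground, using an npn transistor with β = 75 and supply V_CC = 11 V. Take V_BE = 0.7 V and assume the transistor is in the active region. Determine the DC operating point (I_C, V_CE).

Thevenize the base divider: V_Th = V_CC·R_2/(R_1+R_2) = 11×3.3/15.3 = 2.37 V, R_Th = R_1‖R_2 = 2.59 kΩ.
Base-emitter loop: V_Th = I_B·R_Th + V_BE + (β+1)I_B·R_E, so I_B = (2.37 − 0.7) / (2.59 + 76×2.2) = 0.00985 mA.
I_C = β·I_B = 75×0.00985 = 0.739 mA, and I_E = (β+1)I_B = 0.749 mA.
V_CE = V_CC − I_C·R_C − I_E·R_E = 11 − 0.739×5.6 − 0.749×2.2 = 5.22 V.
V_CE = 5.22 V > 0.2 V confirms active-region operation.

I_C ≈ 0.74 mA, V_CE ≈ 5.2 V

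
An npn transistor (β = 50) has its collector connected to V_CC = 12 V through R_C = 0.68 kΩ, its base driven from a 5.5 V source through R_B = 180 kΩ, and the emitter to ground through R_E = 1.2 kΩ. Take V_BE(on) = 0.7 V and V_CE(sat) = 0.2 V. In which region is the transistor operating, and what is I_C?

Assume active. Base-emitter loop: I_B = (V_BB − V_BE)/(R_B + (β+1)R_E) = (5.5 − 0.7)/(180 + 51×1.2) = 0.0199 mA.
I_C = β·I_B = 50×0.0199 = 0.995 mA.
V_CE = V_CC − I_C·R_C − I_E·R_E = 12 − 0.995×0.68 − 1.01×1.2 = 10.1 V > V_CE(sat), so the active-region assumption holds.

active; I_C ≈ 1 mA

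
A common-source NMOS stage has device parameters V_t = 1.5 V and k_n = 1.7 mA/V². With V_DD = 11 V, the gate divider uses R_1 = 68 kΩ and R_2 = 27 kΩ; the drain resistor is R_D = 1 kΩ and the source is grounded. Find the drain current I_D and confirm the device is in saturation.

I_D ≈ 2.2 mA

V_G = V_DD·R_2/(R_1+R_2) = 11×27/95 = 3.13 V. With the source grounded, V_GS = V_G = 3.13 V.
Assume saturation: I_D = (k_n/2)(V_GS − V_t)² = (1.7/2)×(3.13 − 1.5)² = 0.85×1.63² = 2.25 mA.
V_DS = V_DD − I_D·R_D = 11 − 2.25×1 = 8.75 V.
Saturation requires V_DS ≥ V_GS − V_t = 1.63 V; 8.75 ≥ 1.63 ✓.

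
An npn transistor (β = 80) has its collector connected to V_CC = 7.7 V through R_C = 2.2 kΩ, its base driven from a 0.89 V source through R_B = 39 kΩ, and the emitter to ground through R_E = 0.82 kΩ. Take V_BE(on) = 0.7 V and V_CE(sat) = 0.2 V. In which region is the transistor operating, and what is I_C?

Assume active. Base-emitter loop: I_B = (V_BB − V_BE)/(R_B + (β+1)R_E) = (0.89 − 0.7)/(39 + 81×0.82) = 0.0018 mA.
I_C = β·I_B = 80×0.0018 = 0.144 mA.
V_CE = V_CC − I_C·R_C − I_E·R_E = 7.7 − 0.144×2.2 − 0.146×0.82 = 7.26 V > V_CE(sat), so the active-region assumption holds.

active; I_C ≈ 0.14 mA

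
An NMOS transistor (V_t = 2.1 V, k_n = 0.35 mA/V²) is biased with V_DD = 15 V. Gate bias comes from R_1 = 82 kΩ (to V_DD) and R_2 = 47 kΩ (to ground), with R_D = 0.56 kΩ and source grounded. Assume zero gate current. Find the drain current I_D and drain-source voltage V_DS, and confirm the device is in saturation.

V_G = V_DD·R_2/(R_1+R_2) = 15×47/129 = 5.47 V. With the source grounded, V_GS = V_G = 5.47 V.
Assume saturation: I_D = (k_n/2)(V_GS − V_t)² = (0.35/2)×(5.47 − 2.1)² = 0.175×3.37² = 1.98 mA.
V_DS = V_DD − I_D·R_D = 15 − 1.98×0.56 = 13.9 V.
Saturation requires V_DS ≥ V_GS − V_t = 3.37 V; 13.9 ≥ 3.37 ✓.

I_D ≈ 2 mA, V_DS ≈ 14 V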